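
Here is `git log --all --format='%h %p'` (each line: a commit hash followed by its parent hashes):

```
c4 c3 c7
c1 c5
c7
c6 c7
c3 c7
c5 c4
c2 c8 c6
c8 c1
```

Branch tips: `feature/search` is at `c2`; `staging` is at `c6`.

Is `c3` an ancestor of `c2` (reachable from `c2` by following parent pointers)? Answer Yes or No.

Yes

Ancestors of c2 (commits reachable by following parents): {c1, c2, c3, c4, c5, c6, c7, c8}.
c3 is in that set, so it is an ancestor of c2.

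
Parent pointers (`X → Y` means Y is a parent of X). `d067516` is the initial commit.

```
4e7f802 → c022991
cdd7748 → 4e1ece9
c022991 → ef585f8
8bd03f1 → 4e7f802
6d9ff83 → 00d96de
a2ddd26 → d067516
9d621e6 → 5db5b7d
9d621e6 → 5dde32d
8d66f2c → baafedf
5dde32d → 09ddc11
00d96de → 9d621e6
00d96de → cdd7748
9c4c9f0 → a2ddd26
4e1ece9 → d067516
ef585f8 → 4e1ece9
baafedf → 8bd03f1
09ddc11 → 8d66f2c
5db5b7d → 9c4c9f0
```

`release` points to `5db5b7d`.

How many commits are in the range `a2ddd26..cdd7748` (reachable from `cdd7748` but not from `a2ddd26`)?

2

Reachable from cdd7748: {4e1ece9, cdd7748, d067516}.
Reachable from a2ddd26: {a2ddd26, d067516}.
In cdd7748's history but not a2ddd26's: {4e1ece9, cdd7748} — 2 commits.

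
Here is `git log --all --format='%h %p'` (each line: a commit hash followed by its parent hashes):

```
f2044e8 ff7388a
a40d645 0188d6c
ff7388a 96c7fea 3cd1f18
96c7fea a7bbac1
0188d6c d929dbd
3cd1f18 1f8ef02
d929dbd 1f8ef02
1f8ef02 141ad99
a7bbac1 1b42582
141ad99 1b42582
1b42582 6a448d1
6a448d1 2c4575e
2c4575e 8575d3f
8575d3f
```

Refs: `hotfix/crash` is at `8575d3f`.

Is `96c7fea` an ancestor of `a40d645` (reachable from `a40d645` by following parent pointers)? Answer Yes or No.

No

Ancestors of a40d645: {0188d6c, 141ad99, 1b42582, 1f8ef02, 2c4575e, 6a448d1, 8575d3f, a40d645, d929dbd}.
96c7fea is not in that set, so it is not an ancestor of a40d645.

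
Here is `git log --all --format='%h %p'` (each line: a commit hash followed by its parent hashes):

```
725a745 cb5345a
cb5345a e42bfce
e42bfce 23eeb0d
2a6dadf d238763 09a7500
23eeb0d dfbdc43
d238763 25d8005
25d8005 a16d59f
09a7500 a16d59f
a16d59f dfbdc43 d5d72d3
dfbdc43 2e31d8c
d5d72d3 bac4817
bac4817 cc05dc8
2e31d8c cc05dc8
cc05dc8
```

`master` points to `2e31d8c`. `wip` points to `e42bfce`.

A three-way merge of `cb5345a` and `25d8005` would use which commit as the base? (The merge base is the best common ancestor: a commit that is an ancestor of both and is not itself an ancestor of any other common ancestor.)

Ancestors of cb5345a: {23eeb0d, 2e31d8c, cb5345a, cc05dc8, dfbdc43, e42bfce}.
Ancestors of 25d8005: {25d8005, 2e31d8c, a16d59f, bac4817, cc05dc8, d5d72d3, dfbdc43}.
Common ancestors: {2e31d8c, cc05dc8, dfbdc43}.
Among these, dfbdc43 is not an ancestor of any other common ancestor — it is the merge base.

dfbdc43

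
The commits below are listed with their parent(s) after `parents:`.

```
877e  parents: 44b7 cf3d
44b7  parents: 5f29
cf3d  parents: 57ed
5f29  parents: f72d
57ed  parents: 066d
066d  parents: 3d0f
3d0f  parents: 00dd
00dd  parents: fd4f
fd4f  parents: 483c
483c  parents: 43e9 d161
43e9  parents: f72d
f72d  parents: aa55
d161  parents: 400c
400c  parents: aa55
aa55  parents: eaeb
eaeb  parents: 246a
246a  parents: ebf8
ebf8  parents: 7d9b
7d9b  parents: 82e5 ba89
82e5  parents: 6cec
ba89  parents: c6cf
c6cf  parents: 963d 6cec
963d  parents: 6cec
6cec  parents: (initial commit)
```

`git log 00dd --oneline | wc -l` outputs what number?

17

Walking parent pointers from 00dd: reachable set = {00dd, 246a, 400c, 43e9, 483c, 6cec, 7d9b, 82e5, 963d, aa55, ba89, c6cf, d161, eaeb, ebf8, f72d, fd4f}.
That is 17 commits.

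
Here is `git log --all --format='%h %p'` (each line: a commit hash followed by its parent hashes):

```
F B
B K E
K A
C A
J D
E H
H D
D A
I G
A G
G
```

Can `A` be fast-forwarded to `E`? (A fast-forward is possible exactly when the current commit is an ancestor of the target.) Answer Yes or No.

Yes

A fast-forward from A to E is possible iff A is an ancestor of E.
Ancestors of E: {A, D, E, G, H}.
A is among them, so fast-forward is possible.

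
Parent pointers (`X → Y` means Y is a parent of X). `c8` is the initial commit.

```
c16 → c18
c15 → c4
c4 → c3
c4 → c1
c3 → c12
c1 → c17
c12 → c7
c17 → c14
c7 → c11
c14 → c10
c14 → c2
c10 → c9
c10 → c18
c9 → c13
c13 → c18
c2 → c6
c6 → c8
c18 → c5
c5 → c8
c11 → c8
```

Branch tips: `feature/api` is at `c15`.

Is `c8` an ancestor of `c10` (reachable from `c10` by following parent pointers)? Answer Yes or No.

Yes

Ancestors of c10 (commits reachable by following parents): {c10, c13, c18, c5, c8, c9}.
c8 is in that set, so it is an ancestor of c10.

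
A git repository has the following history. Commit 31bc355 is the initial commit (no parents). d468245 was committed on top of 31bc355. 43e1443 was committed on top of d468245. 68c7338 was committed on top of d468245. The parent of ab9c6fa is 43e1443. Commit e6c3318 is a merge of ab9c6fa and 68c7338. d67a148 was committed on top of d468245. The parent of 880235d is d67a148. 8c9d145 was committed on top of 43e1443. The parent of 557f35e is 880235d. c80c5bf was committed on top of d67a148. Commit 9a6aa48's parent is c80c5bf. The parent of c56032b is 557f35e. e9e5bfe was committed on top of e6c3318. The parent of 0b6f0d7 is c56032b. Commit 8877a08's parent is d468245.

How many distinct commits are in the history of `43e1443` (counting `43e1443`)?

3

Walking parent pointers from 43e1443: reachable set = {31bc355, 43e1443, d468245}.
That is 3 commits.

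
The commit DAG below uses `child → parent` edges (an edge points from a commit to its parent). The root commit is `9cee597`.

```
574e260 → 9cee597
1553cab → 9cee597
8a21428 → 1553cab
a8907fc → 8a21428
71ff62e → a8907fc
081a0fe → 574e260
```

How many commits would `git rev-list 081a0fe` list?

Walking parent pointers from 081a0fe: reachable set = {081a0fe, 574e260, 9cee597}.
That is 3 commits.

3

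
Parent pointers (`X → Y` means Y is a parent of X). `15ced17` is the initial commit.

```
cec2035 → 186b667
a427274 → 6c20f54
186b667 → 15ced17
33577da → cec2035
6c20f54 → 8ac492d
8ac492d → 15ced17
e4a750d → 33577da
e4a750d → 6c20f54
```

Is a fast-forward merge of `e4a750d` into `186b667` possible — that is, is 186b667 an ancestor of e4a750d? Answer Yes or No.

A fast-forward from 186b667 to e4a750d is possible iff 186b667 is an ancestor of e4a750d.
Ancestors of e4a750d: {15ced17, 186b667, 33577da, 6c20f54, 8ac492d, cec2035, e4a750d}.
186b667 is among them, so fast-forward is possible.

Yes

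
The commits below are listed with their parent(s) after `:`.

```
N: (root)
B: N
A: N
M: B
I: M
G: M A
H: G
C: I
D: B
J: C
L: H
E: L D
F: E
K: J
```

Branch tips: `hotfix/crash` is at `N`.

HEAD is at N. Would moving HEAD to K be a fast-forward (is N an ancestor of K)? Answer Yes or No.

A fast-forward from N to K is possible iff N is an ancestor of K.
Ancestors of K: {B, C, I, J, K, M, N}.
N is among them, so fast-forward is possible.

Yes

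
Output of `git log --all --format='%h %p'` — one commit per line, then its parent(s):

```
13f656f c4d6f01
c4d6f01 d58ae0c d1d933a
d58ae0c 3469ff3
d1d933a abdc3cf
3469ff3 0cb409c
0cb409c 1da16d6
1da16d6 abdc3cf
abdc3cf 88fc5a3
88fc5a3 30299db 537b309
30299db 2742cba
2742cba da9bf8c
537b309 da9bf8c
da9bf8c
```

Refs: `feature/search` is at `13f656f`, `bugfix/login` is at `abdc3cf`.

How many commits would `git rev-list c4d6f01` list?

12

Walking parent pointers from c4d6f01: reachable set = {0cb409c, 1da16d6, 2742cba, 30299db, 3469ff3, 537b309, 88fc5a3, abdc3cf, c4d6f01, d1d933a, d58ae0c, da9bf8c}.
That is 12 commits.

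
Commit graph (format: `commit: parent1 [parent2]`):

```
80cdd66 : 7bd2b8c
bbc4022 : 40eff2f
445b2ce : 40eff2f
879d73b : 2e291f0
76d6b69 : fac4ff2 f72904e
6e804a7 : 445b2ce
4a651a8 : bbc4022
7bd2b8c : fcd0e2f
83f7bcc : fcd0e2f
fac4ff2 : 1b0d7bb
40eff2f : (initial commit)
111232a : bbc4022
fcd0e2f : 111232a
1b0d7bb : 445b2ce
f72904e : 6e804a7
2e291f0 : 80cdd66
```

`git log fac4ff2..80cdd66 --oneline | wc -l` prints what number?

5

Reachable from 80cdd66: {111232a, 40eff2f, 7bd2b8c, 80cdd66, bbc4022, fcd0e2f}.
Reachable from fac4ff2: {1b0d7bb, 40eff2f, 445b2ce, fac4ff2}.
In 80cdd66's history but not fac4ff2's: {111232a, 7bd2b8c, 80cdd66, bbc4022, fcd0e2f} — 5 commits.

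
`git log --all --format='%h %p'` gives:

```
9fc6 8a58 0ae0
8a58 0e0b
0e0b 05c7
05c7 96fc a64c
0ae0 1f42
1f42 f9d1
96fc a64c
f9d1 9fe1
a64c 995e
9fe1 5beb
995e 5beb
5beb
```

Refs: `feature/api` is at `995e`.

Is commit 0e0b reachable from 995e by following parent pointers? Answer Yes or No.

No

Ancestors of 995e: {5beb, 995e}.
0e0b is not in that set, so it is not an ancestor of 995e.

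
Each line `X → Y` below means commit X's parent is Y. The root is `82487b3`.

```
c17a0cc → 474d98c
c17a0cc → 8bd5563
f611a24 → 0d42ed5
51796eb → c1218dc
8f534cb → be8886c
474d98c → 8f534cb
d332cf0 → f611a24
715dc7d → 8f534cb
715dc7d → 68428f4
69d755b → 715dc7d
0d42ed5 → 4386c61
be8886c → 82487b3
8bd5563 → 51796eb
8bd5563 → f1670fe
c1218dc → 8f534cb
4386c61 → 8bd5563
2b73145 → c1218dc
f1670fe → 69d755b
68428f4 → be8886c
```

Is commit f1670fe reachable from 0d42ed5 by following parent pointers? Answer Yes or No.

Yes

Ancestors of 0d42ed5 (commits reachable by following parents): {0d42ed5, 4386c61, 51796eb, 68428f4, 69d755b, 715dc7d, 82487b3, 8bd5563, 8f534cb, be8886c, c1218dc, f1670fe}.
f1670fe is in that set, so it is an ancestor of 0d42ed5.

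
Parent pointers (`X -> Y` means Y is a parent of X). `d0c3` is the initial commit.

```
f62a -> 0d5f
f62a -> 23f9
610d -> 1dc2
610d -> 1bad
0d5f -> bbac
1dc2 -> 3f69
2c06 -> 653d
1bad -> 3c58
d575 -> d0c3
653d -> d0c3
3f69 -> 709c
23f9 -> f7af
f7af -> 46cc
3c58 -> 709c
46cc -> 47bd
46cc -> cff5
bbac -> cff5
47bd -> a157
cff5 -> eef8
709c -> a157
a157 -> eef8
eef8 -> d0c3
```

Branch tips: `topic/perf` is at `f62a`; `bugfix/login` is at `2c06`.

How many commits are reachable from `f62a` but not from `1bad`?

8

Reachable from f62a: {0d5f, 23f9, 46cc, 47bd, a157, bbac, cff5, d0c3, eef8, f62a, f7af}.
Reachable from 1bad: {1bad, 3c58, 709c, a157, d0c3, eef8}.
In f62a's history but not 1bad's: {0d5f, 23f9, 46cc, 47bd, bbac, cff5, f62a, f7af} — 8 commits.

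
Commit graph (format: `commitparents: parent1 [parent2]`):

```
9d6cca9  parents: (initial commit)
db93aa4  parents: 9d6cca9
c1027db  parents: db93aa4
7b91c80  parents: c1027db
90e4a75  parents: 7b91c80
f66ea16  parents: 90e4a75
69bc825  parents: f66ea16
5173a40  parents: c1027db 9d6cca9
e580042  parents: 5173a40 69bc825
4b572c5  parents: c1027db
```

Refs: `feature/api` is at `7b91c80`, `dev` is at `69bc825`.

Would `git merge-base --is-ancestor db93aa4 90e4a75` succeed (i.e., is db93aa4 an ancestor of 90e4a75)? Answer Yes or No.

Yes

Ancestors of 90e4a75 (commits reachable by following parents): {7b91c80, 90e4a75, 9d6cca9, c1027db, db93aa4}.
db93aa4 is in that set, so it is an ancestor of 90e4a75.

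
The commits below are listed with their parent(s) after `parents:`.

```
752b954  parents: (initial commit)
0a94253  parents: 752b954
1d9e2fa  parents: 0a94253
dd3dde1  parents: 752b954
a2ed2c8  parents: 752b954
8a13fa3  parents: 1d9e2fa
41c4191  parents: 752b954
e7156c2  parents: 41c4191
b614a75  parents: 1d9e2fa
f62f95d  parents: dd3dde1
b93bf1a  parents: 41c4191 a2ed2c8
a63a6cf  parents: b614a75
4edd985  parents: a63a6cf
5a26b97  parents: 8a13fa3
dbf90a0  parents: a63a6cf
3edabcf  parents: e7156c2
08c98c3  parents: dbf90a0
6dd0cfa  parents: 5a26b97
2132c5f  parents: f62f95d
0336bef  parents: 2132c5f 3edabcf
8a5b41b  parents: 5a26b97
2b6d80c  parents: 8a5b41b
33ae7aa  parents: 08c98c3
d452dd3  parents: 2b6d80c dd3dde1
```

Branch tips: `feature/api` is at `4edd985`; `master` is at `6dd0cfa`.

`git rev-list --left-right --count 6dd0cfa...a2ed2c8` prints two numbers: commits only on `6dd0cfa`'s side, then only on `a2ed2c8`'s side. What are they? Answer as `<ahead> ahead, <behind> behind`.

Reachable from 6dd0cfa: {0a94253, 1d9e2fa, 5a26b97, 6dd0cfa, 752b954, 8a13fa3}.
Reachable from a2ed2c8: {752b954, a2ed2c8}.
Only in 6dd0cfa's history (ahead): {0a94253, 1d9e2fa, 5a26b97, 6dd0cfa, 8a13fa3} — 5.
Only in a2ed2c8's history (behind): {a2ed2c8} — 1.

5 ahead, 1 behind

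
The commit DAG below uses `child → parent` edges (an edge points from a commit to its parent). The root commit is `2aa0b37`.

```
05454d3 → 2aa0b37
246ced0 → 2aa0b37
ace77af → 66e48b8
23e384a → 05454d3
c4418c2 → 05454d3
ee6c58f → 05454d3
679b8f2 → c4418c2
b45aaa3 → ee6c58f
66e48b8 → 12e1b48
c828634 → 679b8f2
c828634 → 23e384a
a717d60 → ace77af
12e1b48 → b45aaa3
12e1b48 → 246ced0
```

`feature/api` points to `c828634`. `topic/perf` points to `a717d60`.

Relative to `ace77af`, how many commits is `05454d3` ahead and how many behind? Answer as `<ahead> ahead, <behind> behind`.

Reachable from 05454d3: {05454d3, 2aa0b37}.
Reachable from ace77af: {05454d3, 12e1b48, 246ced0, 2aa0b37, 66e48b8, ace77af, b45aaa3, ee6c58f}.
Only in 05454d3's history (ahead): {} — 0.
Only in ace77af's history (behind): {12e1b48, 246ced0, 66e48b8, ace77af, b45aaa3, ee6c58f} — 6.

0 ahead, 6 behind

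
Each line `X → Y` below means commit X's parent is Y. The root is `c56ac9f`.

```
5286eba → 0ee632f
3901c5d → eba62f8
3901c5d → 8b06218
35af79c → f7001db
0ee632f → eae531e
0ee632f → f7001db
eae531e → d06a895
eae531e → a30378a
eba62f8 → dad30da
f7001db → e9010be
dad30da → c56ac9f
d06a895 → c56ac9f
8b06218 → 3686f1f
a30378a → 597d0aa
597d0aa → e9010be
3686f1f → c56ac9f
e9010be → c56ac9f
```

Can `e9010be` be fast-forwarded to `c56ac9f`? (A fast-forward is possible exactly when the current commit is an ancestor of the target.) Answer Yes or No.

No

A fast-forward from e9010be to c56ac9f is possible iff e9010be is an ancestor of c56ac9f.
Ancestors of c56ac9f: {c56ac9f}.
e9010be is not among them, so fast-forward is not possible.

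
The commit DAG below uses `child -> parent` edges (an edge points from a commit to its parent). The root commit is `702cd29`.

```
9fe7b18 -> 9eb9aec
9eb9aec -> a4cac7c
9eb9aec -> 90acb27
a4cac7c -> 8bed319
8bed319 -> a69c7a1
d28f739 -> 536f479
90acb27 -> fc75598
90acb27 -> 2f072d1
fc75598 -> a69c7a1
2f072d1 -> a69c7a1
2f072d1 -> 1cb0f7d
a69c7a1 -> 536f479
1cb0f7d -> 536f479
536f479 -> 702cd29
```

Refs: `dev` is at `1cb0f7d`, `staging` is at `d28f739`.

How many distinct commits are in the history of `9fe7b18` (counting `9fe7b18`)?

11

Walking parent pointers from 9fe7b18: reachable set = {1cb0f7d, 2f072d1, 536f479, 702cd29, 8bed319, 90acb27, 9eb9aec, 9fe7b18, a4cac7c, a69c7a1, fc75598}.
That is 11 commits.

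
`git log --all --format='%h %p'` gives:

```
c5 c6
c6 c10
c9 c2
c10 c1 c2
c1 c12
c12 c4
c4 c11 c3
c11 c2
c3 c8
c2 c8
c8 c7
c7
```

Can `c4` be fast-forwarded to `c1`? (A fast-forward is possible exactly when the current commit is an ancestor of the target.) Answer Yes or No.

A fast-forward from c4 to c1 is possible iff c4 is an ancestor of c1.
Ancestors of c1: {c1, c11, c12, c2, c3, c4, c7, c8}.
c4 is among them, so fast-forward is possible.

Yes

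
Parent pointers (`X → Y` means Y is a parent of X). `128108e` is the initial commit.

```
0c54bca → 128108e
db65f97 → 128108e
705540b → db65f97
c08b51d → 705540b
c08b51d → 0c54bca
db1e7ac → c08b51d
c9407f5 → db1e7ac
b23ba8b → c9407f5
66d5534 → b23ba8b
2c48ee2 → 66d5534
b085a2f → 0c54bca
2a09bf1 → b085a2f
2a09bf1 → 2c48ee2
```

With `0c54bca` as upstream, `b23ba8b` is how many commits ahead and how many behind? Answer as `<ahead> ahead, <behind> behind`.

6 ahead, 0 behind

Reachable from b23ba8b: {0c54bca, 128108e, 705540b, b23ba8b, c08b51d, c9407f5, db1e7ac, db65f97}.
Reachable from 0c54bca: {0c54bca, 128108e}.
Only in b23ba8b's history (ahead): {705540b, b23ba8b, c08b51d, c9407f5, db1e7ac, db65f97} — 6.
Only in 0c54bca's history (behind): {} — 0.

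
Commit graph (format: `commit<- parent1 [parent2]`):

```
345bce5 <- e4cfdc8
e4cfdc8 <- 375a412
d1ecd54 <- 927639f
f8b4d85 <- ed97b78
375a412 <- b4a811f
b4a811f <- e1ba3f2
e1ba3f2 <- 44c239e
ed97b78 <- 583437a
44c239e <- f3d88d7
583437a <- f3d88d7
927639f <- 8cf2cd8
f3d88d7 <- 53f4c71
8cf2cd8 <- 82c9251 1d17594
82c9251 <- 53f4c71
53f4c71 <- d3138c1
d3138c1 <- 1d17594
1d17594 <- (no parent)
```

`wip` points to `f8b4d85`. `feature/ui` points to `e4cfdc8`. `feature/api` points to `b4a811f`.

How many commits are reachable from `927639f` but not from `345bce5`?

Reachable from 927639f: {1d17594, 53f4c71, 82c9251, 8cf2cd8, 927639f, d3138c1}.
Reachable from 345bce5: {1d17594, 345bce5, 375a412, 44c239e, 53f4c71, b4a811f, d3138c1, e1ba3f2, e4cfdc8, f3d88d7}.
In 927639f's history but not 345bce5's: {82c9251, 8cf2cd8, 927639f} — 3 commits.

3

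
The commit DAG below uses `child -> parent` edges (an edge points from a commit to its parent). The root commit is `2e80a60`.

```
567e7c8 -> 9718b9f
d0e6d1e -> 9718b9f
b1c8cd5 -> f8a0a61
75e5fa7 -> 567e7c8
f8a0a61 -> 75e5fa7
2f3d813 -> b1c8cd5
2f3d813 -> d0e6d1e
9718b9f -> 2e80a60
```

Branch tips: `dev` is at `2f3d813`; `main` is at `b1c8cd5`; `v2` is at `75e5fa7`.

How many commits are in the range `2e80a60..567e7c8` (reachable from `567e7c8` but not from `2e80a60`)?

Reachable from 567e7c8: {2e80a60, 567e7c8, 9718b9f}.
Reachable from 2e80a60: {2e80a60}.
In 567e7c8's history but not 2e80a60's: {567e7c8, 9718b9f} — 2 commits.

2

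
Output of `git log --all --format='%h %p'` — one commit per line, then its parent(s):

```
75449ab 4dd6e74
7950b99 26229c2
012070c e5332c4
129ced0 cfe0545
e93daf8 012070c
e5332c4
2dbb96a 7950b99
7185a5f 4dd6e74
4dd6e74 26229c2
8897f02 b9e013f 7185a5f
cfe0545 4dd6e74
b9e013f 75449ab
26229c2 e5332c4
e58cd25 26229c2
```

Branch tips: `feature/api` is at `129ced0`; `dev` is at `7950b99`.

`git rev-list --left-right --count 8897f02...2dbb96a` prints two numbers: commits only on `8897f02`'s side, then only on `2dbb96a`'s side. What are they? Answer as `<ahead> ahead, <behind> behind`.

Reachable from 8897f02: {26229c2, 4dd6e74, 7185a5f, 75449ab, 8897f02, b9e013f, e5332c4}.
Reachable from 2dbb96a: {26229c2, 2dbb96a, 7950b99, e5332c4}.
Only in 8897f02's history (ahead): {4dd6e74, 7185a5f, 75449ab, 8897f02, b9e013f} — 5.
Only in 2dbb96a's history (behind): {2dbb96a, 7950b99} — 2.

5 ahead, 2 behind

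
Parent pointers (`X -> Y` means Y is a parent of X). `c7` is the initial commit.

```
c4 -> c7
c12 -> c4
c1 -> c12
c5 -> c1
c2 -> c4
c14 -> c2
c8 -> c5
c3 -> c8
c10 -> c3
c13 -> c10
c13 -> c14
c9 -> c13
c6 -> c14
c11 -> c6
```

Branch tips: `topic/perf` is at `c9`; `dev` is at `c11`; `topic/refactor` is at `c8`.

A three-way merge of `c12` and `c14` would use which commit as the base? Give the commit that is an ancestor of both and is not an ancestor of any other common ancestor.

Ancestors of c12: {c12, c4, c7}.
Ancestors of c14: {c14, c2, c4, c7}.
Common ancestors: {c4, c7}.
Among these, c4 is not an ancestor of any other common ancestor — it is the merge base.

c4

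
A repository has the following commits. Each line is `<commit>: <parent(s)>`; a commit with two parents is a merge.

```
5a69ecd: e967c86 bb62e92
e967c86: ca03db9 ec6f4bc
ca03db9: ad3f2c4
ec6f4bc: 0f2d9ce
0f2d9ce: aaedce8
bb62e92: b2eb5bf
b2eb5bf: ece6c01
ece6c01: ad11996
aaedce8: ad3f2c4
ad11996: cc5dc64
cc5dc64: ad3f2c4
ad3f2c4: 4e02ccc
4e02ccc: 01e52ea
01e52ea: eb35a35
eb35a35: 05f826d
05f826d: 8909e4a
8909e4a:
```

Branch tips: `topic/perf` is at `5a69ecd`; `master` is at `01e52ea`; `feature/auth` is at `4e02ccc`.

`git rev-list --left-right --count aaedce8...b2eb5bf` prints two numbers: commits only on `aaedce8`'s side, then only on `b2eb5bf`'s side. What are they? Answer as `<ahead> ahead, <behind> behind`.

Reachable from aaedce8: {01e52ea, 05f826d, 4e02ccc, 8909e4a, aaedce8, ad3f2c4, eb35a35}.
Reachable from b2eb5bf: {01e52ea, 05f826d, 4e02ccc, 8909e4a, ad11996, ad3f2c4, b2eb5bf, cc5dc64, eb35a35, ece6c01}.
Only in aaedce8's history (ahead): {aaedce8} — 1.
Only in b2eb5bf's history (behind): {ad11996, b2eb5bf, cc5dc64, ece6c01} — 4.

1 ahead, 4 behind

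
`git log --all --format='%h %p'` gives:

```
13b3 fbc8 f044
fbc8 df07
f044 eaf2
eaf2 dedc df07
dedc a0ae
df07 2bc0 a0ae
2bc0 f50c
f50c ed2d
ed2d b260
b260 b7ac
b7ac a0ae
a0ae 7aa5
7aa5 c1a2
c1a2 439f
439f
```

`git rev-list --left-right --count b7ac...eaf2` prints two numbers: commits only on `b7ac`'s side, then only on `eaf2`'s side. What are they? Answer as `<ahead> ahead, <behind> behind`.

Reachable from b7ac: {439f, 7aa5, a0ae, b7ac, c1a2}.
Reachable from eaf2: {2bc0, 439f, 7aa5, a0ae, b260, b7ac, c1a2, dedc, df07, eaf2, ed2d, f50c}.
Only in b7ac's history (ahead): {} — 0.
Only in eaf2's history (behind): {2bc0, b260, dedc, df07, eaf2, ed2d, f50c} — 7.

0 ahead, 7 behind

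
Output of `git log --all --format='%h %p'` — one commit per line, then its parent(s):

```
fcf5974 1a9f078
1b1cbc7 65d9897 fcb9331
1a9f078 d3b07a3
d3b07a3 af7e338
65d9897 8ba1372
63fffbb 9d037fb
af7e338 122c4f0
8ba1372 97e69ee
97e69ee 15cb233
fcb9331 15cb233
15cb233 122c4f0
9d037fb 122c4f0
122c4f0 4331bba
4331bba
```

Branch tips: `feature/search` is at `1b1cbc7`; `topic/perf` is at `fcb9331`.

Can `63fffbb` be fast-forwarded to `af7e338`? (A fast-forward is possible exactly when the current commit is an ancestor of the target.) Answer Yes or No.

A fast-forward from 63fffbb to af7e338 is possible iff 63fffbb is an ancestor of af7e338.
Ancestors of af7e338: {122c4f0, 4331bba, af7e338}.
63fffbb is not among them, so fast-forward is not possible.

No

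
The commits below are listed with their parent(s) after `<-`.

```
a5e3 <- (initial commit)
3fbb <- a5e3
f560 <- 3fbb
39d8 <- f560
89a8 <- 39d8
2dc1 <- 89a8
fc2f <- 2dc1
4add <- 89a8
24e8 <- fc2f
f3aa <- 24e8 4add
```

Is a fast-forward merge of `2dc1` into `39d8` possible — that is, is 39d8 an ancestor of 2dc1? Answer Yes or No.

Yes

A fast-forward from 39d8 to 2dc1 is possible iff 39d8 is an ancestor of 2dc1.
Ancestors of 2dc1: {2dc1, 39d8, 3fbb, 89a8, a5e3, f560}.
39d8 is among them, so fast-forward is possible.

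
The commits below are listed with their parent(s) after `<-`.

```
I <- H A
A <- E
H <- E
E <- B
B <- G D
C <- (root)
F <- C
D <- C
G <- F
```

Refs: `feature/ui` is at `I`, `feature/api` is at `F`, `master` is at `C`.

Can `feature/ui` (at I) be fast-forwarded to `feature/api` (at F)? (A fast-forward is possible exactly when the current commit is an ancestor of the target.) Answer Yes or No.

No

A fast-forward from I to F is possible iff I is an ancestor of F.
Ancestors of F: {C, F}.
I is not among them, so fast-forward is not possible.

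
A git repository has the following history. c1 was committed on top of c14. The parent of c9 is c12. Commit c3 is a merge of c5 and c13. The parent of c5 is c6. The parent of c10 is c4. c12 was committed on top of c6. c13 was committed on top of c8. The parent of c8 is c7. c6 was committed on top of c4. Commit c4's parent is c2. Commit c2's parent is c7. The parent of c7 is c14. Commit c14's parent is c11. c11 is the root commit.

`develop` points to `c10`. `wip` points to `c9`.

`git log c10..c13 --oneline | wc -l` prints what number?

Reachable from c13: {c11, c13, c14, c7, c8}.
Reachable from c10: {c10, c11, c14, c2, c4, c7}.
In c13's history but not c10's: {c13, c8} — 2 commits.

2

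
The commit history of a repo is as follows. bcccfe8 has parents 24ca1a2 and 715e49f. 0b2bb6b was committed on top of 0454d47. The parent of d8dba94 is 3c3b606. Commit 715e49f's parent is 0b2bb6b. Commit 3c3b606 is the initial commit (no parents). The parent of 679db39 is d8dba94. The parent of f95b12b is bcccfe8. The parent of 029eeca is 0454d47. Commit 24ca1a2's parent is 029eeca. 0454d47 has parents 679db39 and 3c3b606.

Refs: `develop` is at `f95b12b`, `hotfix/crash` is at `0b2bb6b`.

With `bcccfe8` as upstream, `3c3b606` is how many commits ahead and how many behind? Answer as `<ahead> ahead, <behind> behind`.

0 ahead, 8 behind

Reachable from 3c3b606: {3c3b606}.
Reachable from bcccfe8: {029eeca, 0454d47, 0b2bb6b, 24ca1a2, 3c3b606, 679db39, 715e49f, bcccfe8, d8dba94}.
Only in 3c3b606's history (ahead): {} — 0.
Only in bcccfe8's history (behind): {029eeca, 0454d47, 0b2bb6b, 24ca1a2, 679db39, 715e49f, bcccfe8, d8dba94} — 8.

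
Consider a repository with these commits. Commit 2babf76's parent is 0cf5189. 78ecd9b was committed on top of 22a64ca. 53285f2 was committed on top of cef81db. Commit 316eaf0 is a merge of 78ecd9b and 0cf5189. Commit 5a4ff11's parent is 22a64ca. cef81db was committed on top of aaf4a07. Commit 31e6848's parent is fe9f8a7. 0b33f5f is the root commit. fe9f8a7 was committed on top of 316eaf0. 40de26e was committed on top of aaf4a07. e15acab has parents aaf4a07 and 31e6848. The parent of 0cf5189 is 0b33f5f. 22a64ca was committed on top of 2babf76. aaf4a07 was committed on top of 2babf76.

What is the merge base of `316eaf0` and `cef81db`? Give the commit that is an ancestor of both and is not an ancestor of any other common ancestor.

Ancestors of 316eaf0: {0b33f5f, 0cf5189, 22a64ca, 2babf76, 316eaf0, 78ecd9b}.
Ancestors of cef81db: {0b33f5f, 0cf5189, 2babf76, aaf4a07, cef81db}.
Common ancestors: {0b33f5f, 0cf5189, 2babf76}.
Among these, 2babf76 is not an ancestor of any other common ancestor — it is the merge base.

2babf76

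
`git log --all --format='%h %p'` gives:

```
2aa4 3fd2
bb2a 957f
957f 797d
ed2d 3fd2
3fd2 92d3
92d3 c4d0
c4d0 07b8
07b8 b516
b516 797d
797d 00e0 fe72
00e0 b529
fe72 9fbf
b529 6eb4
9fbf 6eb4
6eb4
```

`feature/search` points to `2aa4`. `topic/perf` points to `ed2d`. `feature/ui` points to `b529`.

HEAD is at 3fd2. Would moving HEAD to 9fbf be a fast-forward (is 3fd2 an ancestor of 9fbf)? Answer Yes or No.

No

A fast-forward from 3fd2 to 9fbf is possible iff 3fd2 is an ancestor of 9fbf.
Ancestors of 9fbf: {6eb4, 9fbf}.
3fd2 is not among them, so fast-forward is not possible.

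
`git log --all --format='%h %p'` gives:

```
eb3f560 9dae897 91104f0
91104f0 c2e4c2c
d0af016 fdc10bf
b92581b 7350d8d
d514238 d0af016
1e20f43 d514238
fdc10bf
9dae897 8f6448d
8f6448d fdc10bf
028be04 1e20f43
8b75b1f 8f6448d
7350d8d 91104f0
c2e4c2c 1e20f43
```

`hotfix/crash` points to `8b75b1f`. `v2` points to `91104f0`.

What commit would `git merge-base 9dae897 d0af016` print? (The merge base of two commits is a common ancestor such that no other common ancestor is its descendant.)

fdc10bf

Ancestors of 9dae897: {8f6448d, 9dae897, fdc10bf}.
Ancestors of d0af016: {d0af016, fdc10bf}.
Common ancestors: {fdc10bf}.
The only common ancestor is fdc10bf, so it is the merge base.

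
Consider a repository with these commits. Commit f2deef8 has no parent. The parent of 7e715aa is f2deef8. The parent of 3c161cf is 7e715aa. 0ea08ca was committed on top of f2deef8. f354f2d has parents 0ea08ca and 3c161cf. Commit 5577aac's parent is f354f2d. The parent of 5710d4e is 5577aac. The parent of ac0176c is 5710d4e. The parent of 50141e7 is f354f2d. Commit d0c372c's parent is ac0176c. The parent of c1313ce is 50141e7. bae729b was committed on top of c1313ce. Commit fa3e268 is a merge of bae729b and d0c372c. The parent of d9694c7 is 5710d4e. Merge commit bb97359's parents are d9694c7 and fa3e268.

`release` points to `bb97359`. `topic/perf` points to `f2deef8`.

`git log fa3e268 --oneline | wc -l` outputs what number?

13

Walking parent pointers from fa3e268: reachable set = {0ea08ca, 3c161cf, 50141e7, 5577aac, 5710d4e, 7e715aa, ac0176c, bae729b, c1313ce, d0c372c, f2deef8, f354f2d, fa3e268}.
That is 13 commits.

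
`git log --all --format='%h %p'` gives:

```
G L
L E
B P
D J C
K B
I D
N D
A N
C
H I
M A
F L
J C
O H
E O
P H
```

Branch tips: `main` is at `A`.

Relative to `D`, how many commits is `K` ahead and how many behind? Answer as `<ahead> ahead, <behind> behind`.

5 ahead, 0 behind

Reachable from K: {B, C, D, H, I, J, K, P}.
Reachable from D: {C, D, J}.
Only in K's history (ahead): {B, H, I, K, P} — 5.
Only in D's history (behind): {} — 0.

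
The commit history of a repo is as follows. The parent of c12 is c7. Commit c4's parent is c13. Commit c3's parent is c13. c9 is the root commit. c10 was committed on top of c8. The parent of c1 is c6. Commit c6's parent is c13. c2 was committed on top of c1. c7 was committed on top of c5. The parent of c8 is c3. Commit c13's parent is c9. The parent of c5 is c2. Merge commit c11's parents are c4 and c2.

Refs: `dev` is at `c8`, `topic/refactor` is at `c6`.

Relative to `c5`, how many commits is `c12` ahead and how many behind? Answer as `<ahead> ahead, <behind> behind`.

Reachable from c12: {c1, c12, c13, c2, c5, c6, c7, c9}.
Reachable from c5: {c1, c13, c2, c5, c6, c9}.
Only in c12's history (ahead): {c12, c7} — 2.
Only in c5's history (behind): {} — 0.

2 ahead, 0 behind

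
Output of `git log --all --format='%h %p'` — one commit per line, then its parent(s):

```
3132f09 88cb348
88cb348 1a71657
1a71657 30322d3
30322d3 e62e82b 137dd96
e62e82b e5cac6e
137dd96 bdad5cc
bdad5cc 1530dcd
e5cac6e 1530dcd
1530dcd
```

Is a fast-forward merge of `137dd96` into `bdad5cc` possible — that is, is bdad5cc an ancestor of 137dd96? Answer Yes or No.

Yes

A fast-forward from bdad5cc to 137dd96 is possible iff bdad5cc is an ancestor of 137dd96.
Ancestors of 137dd96: {137dd96, 1530dcd, bdad5cc}.
bdad5cc is among them, so fast-forward is possible.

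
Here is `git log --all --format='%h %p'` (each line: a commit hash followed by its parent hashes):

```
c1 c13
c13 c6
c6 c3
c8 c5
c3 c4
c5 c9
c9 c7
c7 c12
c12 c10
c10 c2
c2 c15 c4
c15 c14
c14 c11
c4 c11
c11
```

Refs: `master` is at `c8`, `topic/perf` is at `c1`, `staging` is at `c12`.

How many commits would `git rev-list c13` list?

Walking parent pointers from c13: reachable set = {c11, c13, c3, c4, c6}.
That is 5 commits.

5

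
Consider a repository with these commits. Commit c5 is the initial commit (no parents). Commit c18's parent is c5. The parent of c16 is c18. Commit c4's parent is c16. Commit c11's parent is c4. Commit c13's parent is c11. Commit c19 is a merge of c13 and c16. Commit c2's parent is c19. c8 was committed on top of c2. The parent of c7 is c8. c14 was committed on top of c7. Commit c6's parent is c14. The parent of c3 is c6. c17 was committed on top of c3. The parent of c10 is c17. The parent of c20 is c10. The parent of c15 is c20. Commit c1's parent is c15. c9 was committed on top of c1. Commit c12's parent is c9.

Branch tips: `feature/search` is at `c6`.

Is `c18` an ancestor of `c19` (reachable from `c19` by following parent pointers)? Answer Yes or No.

Yes

Ancestors of c19 (commits reachable by following parents): {c11, c13, c16, c18, c19, c4, c5}.
c18 is in that set, so it is an ancestor of c19.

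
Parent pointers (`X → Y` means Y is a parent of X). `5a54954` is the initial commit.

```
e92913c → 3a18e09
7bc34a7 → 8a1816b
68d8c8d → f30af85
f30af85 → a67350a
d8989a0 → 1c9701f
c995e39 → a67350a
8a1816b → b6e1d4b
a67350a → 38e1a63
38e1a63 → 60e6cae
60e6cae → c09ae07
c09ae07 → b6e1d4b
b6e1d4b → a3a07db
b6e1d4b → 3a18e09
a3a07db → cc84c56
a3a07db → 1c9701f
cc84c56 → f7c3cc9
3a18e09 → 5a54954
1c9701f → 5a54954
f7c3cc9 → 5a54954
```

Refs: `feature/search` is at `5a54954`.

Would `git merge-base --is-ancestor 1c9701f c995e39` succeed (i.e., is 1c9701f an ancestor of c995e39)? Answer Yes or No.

Yes

Ancestors of c995e39 (commits reachable by following parents): {1c9701f, 38e1a63, 3a18e09, 5a54954, 60e6cae, a3a07db, a67350a, b6e1d4b, c09ae07, c995e39, cc84c56, f7c3cc9}.
1c9701f is in that set, so it is an ancestor of c995e39.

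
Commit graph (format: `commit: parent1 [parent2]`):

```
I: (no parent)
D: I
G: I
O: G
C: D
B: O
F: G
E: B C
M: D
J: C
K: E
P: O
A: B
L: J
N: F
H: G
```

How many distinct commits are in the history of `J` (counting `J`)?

Walking parent pointers from J: reachable set = {C, D, I, J}.
That is 4 commits.

4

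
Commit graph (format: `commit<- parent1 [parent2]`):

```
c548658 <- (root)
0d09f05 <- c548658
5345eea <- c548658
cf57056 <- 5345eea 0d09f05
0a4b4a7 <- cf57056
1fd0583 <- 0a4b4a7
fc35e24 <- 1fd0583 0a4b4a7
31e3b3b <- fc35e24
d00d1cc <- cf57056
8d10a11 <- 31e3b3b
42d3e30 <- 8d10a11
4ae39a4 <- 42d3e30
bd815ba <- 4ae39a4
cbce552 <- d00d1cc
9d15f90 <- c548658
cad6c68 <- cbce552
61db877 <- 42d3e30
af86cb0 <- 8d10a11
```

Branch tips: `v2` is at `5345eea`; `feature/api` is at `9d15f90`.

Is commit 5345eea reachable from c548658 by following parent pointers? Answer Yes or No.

No

Ancestors of c548658: {c548658}.
5345eea is not in that set, so it is not an ancestor of c548658.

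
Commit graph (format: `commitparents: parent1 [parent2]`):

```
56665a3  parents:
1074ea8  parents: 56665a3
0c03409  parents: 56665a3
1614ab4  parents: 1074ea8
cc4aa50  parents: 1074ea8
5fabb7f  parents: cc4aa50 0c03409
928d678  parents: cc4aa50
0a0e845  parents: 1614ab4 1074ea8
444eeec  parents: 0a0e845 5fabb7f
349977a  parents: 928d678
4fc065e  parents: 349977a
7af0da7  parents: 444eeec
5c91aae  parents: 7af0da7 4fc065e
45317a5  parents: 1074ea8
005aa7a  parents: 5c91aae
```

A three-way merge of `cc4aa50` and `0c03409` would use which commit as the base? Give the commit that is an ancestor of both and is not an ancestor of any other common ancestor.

Ancestors of cc4aa50: {1074ea8, 56665a3, cc4aa50}.
Ancestors of 0c03409: {0c03409, 56665a3}.
Common ancestors: {56665a3}.
The only common ancestor is 56665a3, so it is the merge base.

56665a3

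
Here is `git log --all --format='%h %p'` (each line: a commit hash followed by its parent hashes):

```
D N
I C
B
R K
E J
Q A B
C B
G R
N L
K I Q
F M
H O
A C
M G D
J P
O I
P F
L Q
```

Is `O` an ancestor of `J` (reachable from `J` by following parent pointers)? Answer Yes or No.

No

Ancestors of J: {A, B, C, D, F, G, I, J, K, L, M, N, P, Q, R}.
O is not in that set, so it is not an ancestor of J.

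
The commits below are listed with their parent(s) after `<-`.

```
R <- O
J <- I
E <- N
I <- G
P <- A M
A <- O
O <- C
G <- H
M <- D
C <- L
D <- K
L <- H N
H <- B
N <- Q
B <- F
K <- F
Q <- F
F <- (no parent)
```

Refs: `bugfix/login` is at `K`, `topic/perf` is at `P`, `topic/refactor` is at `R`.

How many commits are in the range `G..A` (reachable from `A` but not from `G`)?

Reachable from A: {A, B, C, F, H, L, N, O, Q}.
Reachable from G: {B, F, G, H}.
In A's history but not G's: {A, C, L, N, O, Q} — 6 commits.

6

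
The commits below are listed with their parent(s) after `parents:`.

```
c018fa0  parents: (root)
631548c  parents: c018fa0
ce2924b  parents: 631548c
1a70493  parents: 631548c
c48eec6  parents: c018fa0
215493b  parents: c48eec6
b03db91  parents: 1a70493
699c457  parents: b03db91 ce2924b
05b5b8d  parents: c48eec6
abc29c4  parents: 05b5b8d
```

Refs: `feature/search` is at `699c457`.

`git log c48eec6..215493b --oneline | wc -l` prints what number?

1

Reachable from 215493b: {215493b, c018fa0, c48eec6}.
Reachable from c48eec6: {c018fa0, c48eec6}.
In 215493b's history but not c48eec6's: {215493b} — 1 commit.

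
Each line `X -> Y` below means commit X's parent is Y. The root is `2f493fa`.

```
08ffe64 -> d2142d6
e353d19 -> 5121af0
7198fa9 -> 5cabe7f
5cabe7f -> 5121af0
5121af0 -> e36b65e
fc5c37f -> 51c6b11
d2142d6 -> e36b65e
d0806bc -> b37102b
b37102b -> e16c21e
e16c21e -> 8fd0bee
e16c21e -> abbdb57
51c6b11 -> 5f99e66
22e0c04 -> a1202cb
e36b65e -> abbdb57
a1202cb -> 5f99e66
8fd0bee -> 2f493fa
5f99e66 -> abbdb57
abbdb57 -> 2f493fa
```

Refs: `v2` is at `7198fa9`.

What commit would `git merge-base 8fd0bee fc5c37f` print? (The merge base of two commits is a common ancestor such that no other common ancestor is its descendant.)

Ancestors of 8fd0bee: {2f493fa, 8fd0bee}.
Ancestors of fc5c37f: {2f493fa, 51c6b11, 5f99e66, abbdb57, fc5c37f}.
Common ancestors: {2f493fa}.
The only common ancestor is 2f493fa, so it is the merge base.

2f493fa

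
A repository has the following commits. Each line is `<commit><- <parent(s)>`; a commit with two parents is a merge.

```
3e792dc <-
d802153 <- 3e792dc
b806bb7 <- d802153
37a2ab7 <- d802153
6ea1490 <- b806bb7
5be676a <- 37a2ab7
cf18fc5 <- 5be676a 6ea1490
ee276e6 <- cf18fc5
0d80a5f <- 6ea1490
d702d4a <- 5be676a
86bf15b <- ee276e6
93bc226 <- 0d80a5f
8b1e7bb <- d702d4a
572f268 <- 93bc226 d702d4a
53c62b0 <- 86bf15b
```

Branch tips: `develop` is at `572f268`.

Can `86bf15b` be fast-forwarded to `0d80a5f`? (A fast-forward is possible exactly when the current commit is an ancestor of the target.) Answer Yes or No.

A fast-forward from 86bf15b to 0d80a5f is possible iff 86bf15b is an ancestor of 0d80a5f.
Ancestors of 0d80a5f: {0d80a5f, 3e792dc, 6ea1490, b806bb7, d802153}.
86bf15b is not among them, so fast-forward is not possible.

No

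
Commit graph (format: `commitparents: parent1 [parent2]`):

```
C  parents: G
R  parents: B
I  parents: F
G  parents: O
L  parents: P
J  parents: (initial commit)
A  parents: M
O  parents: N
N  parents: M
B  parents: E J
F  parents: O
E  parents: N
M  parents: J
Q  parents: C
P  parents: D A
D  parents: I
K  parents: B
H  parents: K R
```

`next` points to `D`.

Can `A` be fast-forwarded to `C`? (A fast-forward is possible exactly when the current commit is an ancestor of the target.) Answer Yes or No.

No

A fast-forward from A to C is possible iff A is an ancestor of C.
Ancestors of C: {C, G, J, M, N, O}.
A is not among them, so fast-forward is not possible.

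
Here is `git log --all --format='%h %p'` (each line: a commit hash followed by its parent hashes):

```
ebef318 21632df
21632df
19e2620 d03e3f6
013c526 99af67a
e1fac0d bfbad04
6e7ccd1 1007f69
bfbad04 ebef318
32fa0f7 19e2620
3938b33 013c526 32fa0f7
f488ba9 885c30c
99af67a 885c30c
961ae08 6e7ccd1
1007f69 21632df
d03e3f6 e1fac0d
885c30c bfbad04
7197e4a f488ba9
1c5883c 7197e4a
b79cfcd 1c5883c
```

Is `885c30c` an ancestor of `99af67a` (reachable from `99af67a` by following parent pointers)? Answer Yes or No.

Yes

Ancestors of 99af67a (commits reachable by following parents): {21632df, 885c30c, 99af67a, bfbad04, ebef318}.
885c30c is in that set, so it is an ancestor of 99af67a.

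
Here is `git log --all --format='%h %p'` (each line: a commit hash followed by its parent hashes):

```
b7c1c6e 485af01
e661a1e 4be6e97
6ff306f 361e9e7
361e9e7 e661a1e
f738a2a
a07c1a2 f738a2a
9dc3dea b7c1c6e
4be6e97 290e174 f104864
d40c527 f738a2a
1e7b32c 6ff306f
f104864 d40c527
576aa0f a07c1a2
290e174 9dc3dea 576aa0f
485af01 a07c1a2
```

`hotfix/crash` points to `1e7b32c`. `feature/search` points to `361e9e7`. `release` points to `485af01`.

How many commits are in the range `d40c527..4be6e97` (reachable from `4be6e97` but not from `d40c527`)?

Reachable from 4be6e97: {290e174, 485af01, 4be6e97, 576aa0f, 9dc3dea, a07c1a2, b7c1c6e, d40c527, f104864, f738a2a}.
Reachable from d40c527: {d40c527, f738a2a}.
In 4be6e97's history but not d40c527's: {290e174, 485af01, 4be6e97, 576aa0f, 9dc3dea, a07c1a2, b7c1c6e, f104864} — 8 commits.

8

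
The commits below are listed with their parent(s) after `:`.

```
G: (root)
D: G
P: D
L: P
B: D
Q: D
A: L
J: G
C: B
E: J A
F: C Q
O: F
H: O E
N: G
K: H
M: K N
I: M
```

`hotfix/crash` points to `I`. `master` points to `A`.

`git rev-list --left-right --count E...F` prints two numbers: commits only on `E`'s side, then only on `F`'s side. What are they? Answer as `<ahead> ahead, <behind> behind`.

Reachable from E: {A, D, E, G, J, L, P}.
Reachable from F: {B, C, D, F, G, Q}.
Only in E's history (ahead): {A, E, J, L, P} — 5.
Only in F's history (behind): {B, C, F, Q} — 4.

5 ahead, 4 behind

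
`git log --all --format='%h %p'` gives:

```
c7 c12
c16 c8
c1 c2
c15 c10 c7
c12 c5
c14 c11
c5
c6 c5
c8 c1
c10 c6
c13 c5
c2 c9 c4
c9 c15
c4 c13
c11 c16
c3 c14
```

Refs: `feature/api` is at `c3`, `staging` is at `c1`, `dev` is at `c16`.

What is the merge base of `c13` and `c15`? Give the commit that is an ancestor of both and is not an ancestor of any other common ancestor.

Ancestors of c13: {c13, c5}.
Ancestors of c15: {c10, c12, c15, c5, c6, c7}.
Common ancestors: {c5}.
The only common ancestor is c5, so it is the merge base.

c5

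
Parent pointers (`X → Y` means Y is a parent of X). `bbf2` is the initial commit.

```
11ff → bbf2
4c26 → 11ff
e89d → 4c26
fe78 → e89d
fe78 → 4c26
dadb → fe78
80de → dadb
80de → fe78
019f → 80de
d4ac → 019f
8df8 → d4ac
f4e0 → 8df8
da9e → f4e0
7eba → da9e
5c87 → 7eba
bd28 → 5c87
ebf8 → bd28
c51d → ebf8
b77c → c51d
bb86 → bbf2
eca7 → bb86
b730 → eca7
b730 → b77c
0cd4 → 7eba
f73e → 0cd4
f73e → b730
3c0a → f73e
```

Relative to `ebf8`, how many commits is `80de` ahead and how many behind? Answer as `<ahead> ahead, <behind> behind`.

Reachable from 80de: {11ff, 4c26, 80de, bbf2, dadb, e89d, fe78}.
Reachable from ebf8: {019f, 11ff, 4c26, 5c87, 7eba, 80de, 8df8, bbf2, bd28, d4ac, da9e, dadb, e89d, ebf8, f4e0, fe78}.
Only in 80de's history (ahead): {} — 0.
Only in ebf8's history (behind): {019f, 5c87, 7eba, 8df8, bd28, d4ac, da9e, ebf8, f4e0} — 9.

0 ahead, 9 behind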